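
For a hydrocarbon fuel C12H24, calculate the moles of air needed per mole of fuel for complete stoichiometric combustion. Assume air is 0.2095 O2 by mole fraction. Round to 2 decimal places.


Balanced combustion: C12H24 + 18 O2 -> 12 CO2 + 12 H2O
O2 needed = C + H/4 = 12 + 24/4 = 18.00 moles
Air moles = O2 / 0.2095 = 18.00 / 0.2095 = 85.92 moles air


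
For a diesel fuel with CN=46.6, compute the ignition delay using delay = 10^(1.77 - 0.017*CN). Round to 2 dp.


delay = 10^(1.77 - 0.017*CN)
Exponent = 1.77 - 0.017*46.6 = 0.9778
delay = 10^0.9778 = 9.50 ms


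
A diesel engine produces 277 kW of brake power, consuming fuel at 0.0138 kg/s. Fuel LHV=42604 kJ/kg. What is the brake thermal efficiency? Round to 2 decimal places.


eta_BTE = (BP / (mf * LHV)) * 100
Denominator = 0.0138 * 42604 = 587.9352 kW
eta_BTE = (277 / 587.9352) * 100 = 47.11%


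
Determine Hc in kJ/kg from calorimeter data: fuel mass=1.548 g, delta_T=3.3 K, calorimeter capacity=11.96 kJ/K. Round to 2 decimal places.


Hc = C_cal * delta_T / m_fuel
Q_released = 11.96 * 3.3 = 39.4680 kJ
m_fuel = 1.548 g = 1.548/1000 kg = 0.001548 kg
Hc = 39.4680 / 0.001548 = 25496.12 kJ/kg


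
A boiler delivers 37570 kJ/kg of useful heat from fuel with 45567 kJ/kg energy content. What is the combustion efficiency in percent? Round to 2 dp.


Efficiency = (Q_useful / Q_fuel) * 100
Efficiency = (37570 / 45567) * 100
Efficiency = 0.8245 * 100 = 82.45%


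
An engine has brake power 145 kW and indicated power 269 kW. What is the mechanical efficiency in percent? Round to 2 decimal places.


eta_mech = (BP / IP) * 100
Ratio = 145 / 269 = 0.5390
eta_mech = 0.5390 * 100 = 53.90%


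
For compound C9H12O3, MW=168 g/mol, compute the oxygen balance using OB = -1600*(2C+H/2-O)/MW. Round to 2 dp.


OB = -1600 * (2C + H/2 - O) / MW
Inner = 2*9 + 12/2 - 3 = 21.00
OB = -1600 * 21.00 / 168 = -200.00%


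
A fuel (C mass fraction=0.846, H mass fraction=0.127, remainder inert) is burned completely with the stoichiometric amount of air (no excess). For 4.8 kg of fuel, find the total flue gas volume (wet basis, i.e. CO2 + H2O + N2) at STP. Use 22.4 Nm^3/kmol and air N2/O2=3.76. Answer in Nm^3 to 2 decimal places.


Per kg fuel: CO2 = (C/12 kmol)*22.4 = (0.846/12)*22.4 = 1.57920 Nm^3
Per kg fuel: H2O = (H/2 kmol)*22.4 = (0.127/2)*22.4 = 1.42240 Nm^3
O2 needed per kg fuel = C/12 + H/4 = 0.846/12 + 0.127/4 = 0.10225000 kmol
Per kg fuel: N2 = O2*3.76*22.4 = 0.10225000*3.76*22.4 = 8.61190 Nm^3
Total per kg = 1.57920 + 1.42240 + 8.61190 = 11.61350 Nm^3
Total = 11.61350 * 4.8 = 55.74 Nm^3


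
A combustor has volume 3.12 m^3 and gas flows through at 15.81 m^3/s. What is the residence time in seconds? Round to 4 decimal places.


tau = V / Q_flow
tau = 3.12 / 15.81 = 0.1973 s


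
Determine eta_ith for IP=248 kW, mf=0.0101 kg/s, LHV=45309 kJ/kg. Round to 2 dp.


eta_ith = (IP / (mf * LHV)) * 100
Denominator = 0.0101 * 45309 = 457.6209 kW
eta_ith = (248 / 457.6209) * 100 = 54.19%


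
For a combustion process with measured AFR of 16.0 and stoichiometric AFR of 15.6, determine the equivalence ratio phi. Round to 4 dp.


phi = AFR_stoich / AFR_actual
phi = 15.6 / 16.0 = 0.9750


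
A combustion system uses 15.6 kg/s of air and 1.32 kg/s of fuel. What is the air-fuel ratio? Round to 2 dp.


AFR = m_air / m_fuel
AFR = 15.6 / 1.32 = 11.82


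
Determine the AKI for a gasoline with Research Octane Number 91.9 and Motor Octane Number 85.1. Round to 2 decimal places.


AKI = (RON + MON) / 2
AKI = (91.9 + 85.1) / 2
AKI = 177.0 / 2 = 88.50


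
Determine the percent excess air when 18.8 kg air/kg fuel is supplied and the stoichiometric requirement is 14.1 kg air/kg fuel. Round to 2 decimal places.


Excess air = actual - stoichiometric = 18.8 - 14.1 = 4.70 kg/kg fuel
Excess air % = (excess / stoich) * 100 = (4.70 / 14.1) * 100 = 33.33%


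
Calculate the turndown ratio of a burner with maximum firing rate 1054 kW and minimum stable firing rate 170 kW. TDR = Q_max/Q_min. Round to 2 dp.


TDR = Q_max / Q_min
TDR = 1054 / 170 = 6.20


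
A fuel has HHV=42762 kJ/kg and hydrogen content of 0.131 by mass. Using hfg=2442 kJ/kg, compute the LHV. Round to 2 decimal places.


LHV = HHV - hfg * 9 * H
Water correction = 2442 * 9 * 0.131 = 2879.118 kJ/kg
LHV = 42762 - 2879.118 = 39882.88 kJ/kg


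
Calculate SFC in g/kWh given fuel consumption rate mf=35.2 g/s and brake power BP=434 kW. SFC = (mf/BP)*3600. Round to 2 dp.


SFC = (mf / BP) * 3600
Rate = 35.2 / 434 = 0.081106 g/(s*kW)
SFC = 0.081106 * 3600 = 291.98 g/kWh


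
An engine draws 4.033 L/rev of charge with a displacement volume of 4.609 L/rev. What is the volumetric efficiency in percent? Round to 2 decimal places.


eta_v = (V_actual / V_disp) * 100
Ratio = 4.033 / 4.609 = 0.8750
eta_v = 0.8750 * 100 = 87.50%


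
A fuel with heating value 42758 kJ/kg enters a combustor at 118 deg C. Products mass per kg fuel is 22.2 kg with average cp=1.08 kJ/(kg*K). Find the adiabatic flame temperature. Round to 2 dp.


T_ad = T_in + Hc / (m_p * cp)
Denominator = 22.2 * 1.08 = 23.9760
Temperature rise = 42758 / 23.9760 = 1783.37 K
T_ad = 118 + 1783.37 = 1901.37 deg C


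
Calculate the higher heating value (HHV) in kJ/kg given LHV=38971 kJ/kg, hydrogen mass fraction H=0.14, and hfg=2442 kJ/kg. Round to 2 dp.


HHV = LHV + hfg * 9 * H
Water addition = 2442 * 9 * 0.14 = 3076.920 kJ/kg
HHV = 38971 + 3076.920 = 42047.92 kJ/kg


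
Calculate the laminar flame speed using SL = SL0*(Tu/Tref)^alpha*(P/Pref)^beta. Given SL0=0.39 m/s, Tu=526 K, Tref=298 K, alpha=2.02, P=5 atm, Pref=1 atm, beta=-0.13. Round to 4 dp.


SL = SL0 * (Tu/Tref)^alpha * (P/Pref)^beta
T ratio = 526/298 = 1.76510067
(T ratio)^alpha = 1.76510067^2.02 = 3.151188
(P/Pref)^beta = 5^(-0.13) = 0.811211
SL = 0.39 * 3.151188 * 0.811211 = 0.9969 m/s


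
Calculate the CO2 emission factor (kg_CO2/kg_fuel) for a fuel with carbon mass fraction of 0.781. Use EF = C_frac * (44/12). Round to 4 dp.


EF = C_frac * (M_CO2 / M_C)
EF = 0.781 * (44/12)
EF = 0.781 * 3.666667 = 2.8637 kg_CO2/kg_fuel


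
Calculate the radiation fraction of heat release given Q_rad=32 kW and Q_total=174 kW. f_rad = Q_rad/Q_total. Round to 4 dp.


f_rad = Q_rad / Q_total
f_rad = 32 / 174 = 0.1839


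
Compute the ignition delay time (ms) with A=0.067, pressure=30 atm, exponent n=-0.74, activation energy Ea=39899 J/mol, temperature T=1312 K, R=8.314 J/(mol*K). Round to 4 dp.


tau = A * P^n * exp(Ea/(R*T))
P^n = 30^(-0.74) = 0.08071054
Ea/(R*T) = 39899/(8.314*1312) = 3.657785
exp(Ea/(R*T)) = 38.775354
tau = 0.067 * 0.08071054 * 38.775354 = 0.2097 ms


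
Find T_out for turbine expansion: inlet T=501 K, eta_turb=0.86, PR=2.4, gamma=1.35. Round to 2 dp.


T_out = T_in * (1 - eta * (1 - PR^(-(gamma-1)/gamma)))
Exponent = -(1.35-1)/1.35 = -0.25925926
PR^exp = 2.4^(-0.25925926) = 0.79694200
Factor = 1 - 0.86*(1 - 0.79694200) = 0.82537012
T_out = 501 * 0.82537012 = 413.51 K


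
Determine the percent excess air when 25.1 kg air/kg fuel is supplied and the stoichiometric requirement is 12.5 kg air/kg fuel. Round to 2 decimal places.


Excess air = actual - stoichiometric = 25.1 - 12.5 = 12.60 kg/kg fuel
Excess air % = (excess / stoich) * 100 = (12.60 / 12.5) * 100 = 100.80%


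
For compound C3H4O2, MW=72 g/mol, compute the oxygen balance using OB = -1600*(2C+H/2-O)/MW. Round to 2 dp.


OB = -1600 * (2C + H/2 - O) / MW
Inner = 2*3 + 4/2 - 2 = 6.00
OB = -1600 * 6.00 / 72 = -133.33%


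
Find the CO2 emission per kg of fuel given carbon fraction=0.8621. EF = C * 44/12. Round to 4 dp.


EF = C_frac * (M_CO2 / M_C)
EF = 0.8621 * (44/12)
EF = 0.8621 * 3.666667 = 3.1610 kg_CO2/kg_fuel


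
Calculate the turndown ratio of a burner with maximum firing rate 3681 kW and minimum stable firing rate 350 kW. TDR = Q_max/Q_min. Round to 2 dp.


TDR = Q_max / Q_min
TDR = 3681 / 350 = 10.52


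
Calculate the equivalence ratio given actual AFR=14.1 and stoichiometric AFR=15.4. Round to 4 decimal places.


phi = AFR_stoich / AFR_actual
phi = 15.4 / 14.1 = 1.0922


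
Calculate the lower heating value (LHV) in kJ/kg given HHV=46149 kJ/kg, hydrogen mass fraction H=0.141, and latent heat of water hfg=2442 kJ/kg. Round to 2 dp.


LHV = HHV - hfg * 9 * H
Water correction = 2442 * 9 * 0.141 = 3098.898 kJ/kg
LHV = 46149 - 3098.898 = 43050.10 kJ/kg


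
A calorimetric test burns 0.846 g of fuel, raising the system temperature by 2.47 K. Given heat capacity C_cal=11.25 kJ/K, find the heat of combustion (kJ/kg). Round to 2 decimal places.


Hc = C_cal * delta_T / m_fuel
Q_released = 11.25 * 2.47 = 27.7875 kJ
m_fuel = 0.846 g = 0.846/1000 kg = 0.000846 kg
Hc = 27.7875 / 0.000846 = 32845.74 kJ/kg


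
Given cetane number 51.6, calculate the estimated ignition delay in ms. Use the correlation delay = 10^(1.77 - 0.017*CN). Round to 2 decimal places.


delay = 10^(1.77 - 0.017*CN)
Exponent = 1.77 - 0.017*51.6 = 0.8928
delay = 10^0.8928 = 7.81 ms


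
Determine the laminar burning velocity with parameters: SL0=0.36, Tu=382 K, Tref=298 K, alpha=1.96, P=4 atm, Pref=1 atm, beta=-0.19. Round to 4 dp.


SL = SL0 * (Tu/Tref)^alpha * (P/Pref)^beta
T ratio = 382/298 = 1.28187919
(T ratio)^alpha = 1.28187919^1.96 = 1.626973
(P/Pref)^beta = 4^(-0.19) = 0.768438
SL = 0.36 * 1.626973 * 0.768438 = 0.4501 m/s


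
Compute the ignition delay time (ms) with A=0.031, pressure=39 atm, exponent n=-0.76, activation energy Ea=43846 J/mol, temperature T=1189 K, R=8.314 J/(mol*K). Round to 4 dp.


tau = A * P^n * exp(Ea/(R*T))
P^n = 39^(-0.76) = 0.06177189
Ea/(R*T) = 43846/(8.314*1189) = 4.435454
exp(Ea/(R*T)) = 84.390451
tau = 0.031 * 0.06177189 * 84.390451 = 0.1616 ms


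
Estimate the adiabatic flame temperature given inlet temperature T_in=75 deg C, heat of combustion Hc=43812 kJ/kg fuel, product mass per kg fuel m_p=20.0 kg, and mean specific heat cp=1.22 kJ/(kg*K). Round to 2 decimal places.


T_ad = T_in + Hc / (m_p * cp)
Denominator = 20.0 * 1.22 = 24.4000
Temperature rise = 43812 / 24.4000 = 1795.57 K
T_ad = 75 + 1795.57 = 1870.57 deg C


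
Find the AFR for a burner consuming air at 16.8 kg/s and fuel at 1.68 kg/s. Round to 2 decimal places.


AFR = m_air / m_fuel
AFR = 16.8 / 1.68 = 10.00


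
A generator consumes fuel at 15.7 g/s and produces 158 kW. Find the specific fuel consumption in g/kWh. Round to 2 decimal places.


SFC = (mf / BP) * 3600
Rate = 15.7 / 158 = 0.099367 g/(s*kW)
SFC = 0.099367 * 3600 = 357.72 g/kWh


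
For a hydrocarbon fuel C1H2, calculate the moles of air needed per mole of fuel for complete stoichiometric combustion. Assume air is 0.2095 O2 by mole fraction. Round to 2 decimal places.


Balanced combustion: C1H2 + 1.5 O2 -> 1 CO2 + 1 H2O
O2 needed = C + H/4 = 1 + 2/4 = 1.50 moles
Air moles = O2 / 0.2095 = 1.50 / 0.2095 = 7.16 moles air


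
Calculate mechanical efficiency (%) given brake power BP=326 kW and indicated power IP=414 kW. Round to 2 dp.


eta_mech = (BP / IP) * 100
Ratio = 326 / 414 = 0.7874
eta_mech = 0.7874 * 100 = 78.74%


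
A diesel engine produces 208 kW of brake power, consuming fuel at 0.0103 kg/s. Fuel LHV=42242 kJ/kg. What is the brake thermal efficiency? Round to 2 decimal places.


eta_BTE = (BP / (mf * LHV)) * 100
Denominator = 0.0103 * 42242 = 435.0926 kW
eta_BTE = (208 / 435.0926) * 100 = 47.81%


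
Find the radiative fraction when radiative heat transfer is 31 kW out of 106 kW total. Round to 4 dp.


f_rad = Q_rad / Q_total
f_rad = 31 / 106 = 0.2925


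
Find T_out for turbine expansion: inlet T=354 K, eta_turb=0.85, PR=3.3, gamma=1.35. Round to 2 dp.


T_out = T_in * (1 - eta * (1 - PR^(-(gamma-1)/gamma)))
Exponent = -(1.35-1)/1.35 = -0.25925926
PR^exp = 3.3^(-0.25925926) = 0.73378775
Factor = 1 - 0.85*(1 - 0.73378775) = 0.77371959
T_out = 354 * 0.77371959 = 273.90 K


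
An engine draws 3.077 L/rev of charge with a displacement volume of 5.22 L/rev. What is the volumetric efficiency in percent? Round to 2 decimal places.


eta_v = (V_actual / V_disp) * 100
Ratio = 3.077 / 5.22 = 0.5895
eta_v = 0.5895 * 100 = 58.95%


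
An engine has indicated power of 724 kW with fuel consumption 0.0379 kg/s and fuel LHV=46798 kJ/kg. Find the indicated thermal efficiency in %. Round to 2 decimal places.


eta_ith = (IP / (mf * LHV)) * 100
Denominator = 0.0379 * 46798 = 1773.6442 kW
eta_ith = (724 / 1773.6442) * 100 = 40.82%


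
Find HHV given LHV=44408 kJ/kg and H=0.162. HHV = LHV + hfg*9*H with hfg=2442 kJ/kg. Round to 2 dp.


HHV = LHV + hfg * 9 * H
Water addition = 2442 * 9 * 0.162 = 3560.436 kJ/kg
HHV = 44408 + 3560.436 = 47968.44 kJ/kg


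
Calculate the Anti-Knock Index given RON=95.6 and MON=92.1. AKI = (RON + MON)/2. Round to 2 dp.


AKI = (RON + MON) / 2
AKI = (95.6 + 92.1) / 2
AKI = 187.7 / 2 = 93.85


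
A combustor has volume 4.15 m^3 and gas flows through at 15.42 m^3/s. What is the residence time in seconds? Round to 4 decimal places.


tau = V / Q_flow
tau = 4.15 / 15.42 = 0.2691 s


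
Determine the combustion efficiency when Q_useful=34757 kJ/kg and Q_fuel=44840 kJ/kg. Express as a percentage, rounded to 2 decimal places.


Efficiency = (Q_useful / Q_fuel) * 100
Efficiency = (34757 / 44840) * 100
Efficiency = 0.7751 * 100 = 77.51%


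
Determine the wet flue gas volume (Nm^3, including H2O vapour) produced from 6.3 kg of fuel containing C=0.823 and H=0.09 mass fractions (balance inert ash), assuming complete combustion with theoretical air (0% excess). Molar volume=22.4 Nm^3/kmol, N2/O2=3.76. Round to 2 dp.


Per kg fuel: CO2 = (C/12 kmol)*22.4 = (0.823/12)*22.4 = 1.53627 Nm^3
Per kg fuel: H2O = (H/2 kmol)*22.4 = (0.09/2)*22.4 = 1.00800 Nm^3
O2 needed per kg fuel = C/12 + H/4 = 0.823/12 + 0.09/4 = 0.09108333 kmol
Per kg fuel: N2 = O2*3.76*22.4 = 0.09108333*3.76*22.4 = 7.67140 Nm^3
Total per kg = 1.53627 + 1.00800 + 7.67140 = 10.21567 Nm^3
Total = 10.21567 * 6.3 = 64.36 Nm^3


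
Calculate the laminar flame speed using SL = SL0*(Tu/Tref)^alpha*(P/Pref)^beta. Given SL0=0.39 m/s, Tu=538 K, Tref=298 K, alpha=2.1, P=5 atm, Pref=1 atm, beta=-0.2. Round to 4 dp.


SL = SL0 * (Tu/Tref)^alpha * (P/Pref)^beta
T ratio = 538/298 = 1.80536913
(T ratio)^alpha = 1.80536913^2.1 = 3.457710
(P/Pref)^beta = 5^(-0.2) = 0.724780
SL = 0.39 * 3.457710 * 0.724780 = 0.9774 m/s


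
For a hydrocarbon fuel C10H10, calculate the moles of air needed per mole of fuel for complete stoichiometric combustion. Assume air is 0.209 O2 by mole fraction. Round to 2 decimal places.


Balanced combustion: C10H10 + 12.5 O2 -> 10 CO2 + 5 H2O
O2 needed = C + H/4 = 10 + 10/4 = 12.50 moles
Air moles = O2 / 0.209 = 12.50 / 0.209 = 59.81 moles air


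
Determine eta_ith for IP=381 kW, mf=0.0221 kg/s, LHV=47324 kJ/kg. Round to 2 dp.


eta_ith = (IP / (mf * LHV)) * 100
Denominator = 0.0221 * 47324 = 1045.8604 kW
eta_ith = (381 / 1045.8604) * 100 = 36.43%


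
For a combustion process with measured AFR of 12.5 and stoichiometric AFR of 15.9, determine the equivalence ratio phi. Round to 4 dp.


phi = AFR_stoich / AFR_actual
phi = 15.9 / 12.5 = 1.2720


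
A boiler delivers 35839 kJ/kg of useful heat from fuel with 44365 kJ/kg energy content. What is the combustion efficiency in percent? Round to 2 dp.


Efficiency = (Q_useful / Q_fuel) * 100
Efficiency = (35839 / 44365) * 100
Efficiency = 0.8078 * 100 = 80.78%


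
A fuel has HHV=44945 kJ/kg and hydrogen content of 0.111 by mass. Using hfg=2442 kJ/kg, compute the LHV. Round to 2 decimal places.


LHV = HHV - hfg * 9 * H
Water correction = 2442 * 9 * 0.111 = 2439.558 kJ/kg
LHV = 44945 - 2439.558 = 42505.44 kJ/kg


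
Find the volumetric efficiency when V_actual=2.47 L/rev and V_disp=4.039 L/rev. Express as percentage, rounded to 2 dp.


eta_v = (V_actual / V_disp) * 100
Ratio = 2.47 / 4.039 = 0.6115
eta_v = 0.6115 * 100 = 61.15%


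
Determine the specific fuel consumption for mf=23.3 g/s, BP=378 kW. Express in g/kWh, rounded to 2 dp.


SFC = (mf / BP) * 3600
Rate = 23.3 / 378 = 0.061640 g/(s*kW)
SFC = 0.061640 * 3600 = 221.90 g/kWh


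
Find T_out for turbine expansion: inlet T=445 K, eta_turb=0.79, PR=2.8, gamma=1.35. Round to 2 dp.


T_out = T_in * (1 - eta * (1 - PR^(-(gamma-1)/gamma)))
Exponent = -(1.35-1)/1.35 = -0.25925926
PR^exp = 2.8^(-0.25925926) = 0.76572026
Factor = 1 - 0.79*(1 - 0.76572026) = 0.81491901
T_out = 445 * 0.81491901 = 362.64 K


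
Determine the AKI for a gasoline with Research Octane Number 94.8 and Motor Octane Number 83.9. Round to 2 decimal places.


AKI = (RON + MON) / 2
AKI = (94.8 + 83.9) / 2
AKI = 178.7 / 2 = 89.35


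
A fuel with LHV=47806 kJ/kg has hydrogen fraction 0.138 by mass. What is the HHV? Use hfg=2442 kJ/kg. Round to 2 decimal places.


HHV = LHV + hfg * 9 * H
Water addition = 2442 * 9 * 0.138 = 3032.964 kJ/kg
HHV = 47806 + 3032.964 = 50838.96 kJ/kg


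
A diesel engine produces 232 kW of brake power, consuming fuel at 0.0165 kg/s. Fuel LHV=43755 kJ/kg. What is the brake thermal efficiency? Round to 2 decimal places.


eta_BTE = (BP / (mf * LHV)) * 100
Denominator = 0.0165 * 43755 = 721.9575 kW
eta_BTE = (232 / 721.9575) * 100 = 32.13%


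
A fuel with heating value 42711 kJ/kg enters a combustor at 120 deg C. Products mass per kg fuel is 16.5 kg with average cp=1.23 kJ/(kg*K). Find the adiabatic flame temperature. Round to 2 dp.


T_ad = T_in + Hc / (m_p * cp)
Denominator = 16.5 * 1.23 = 20.2950
Temperature rise = 42711 / 20.2950 = 2104.51 K
T_ad = 120 + 2104.51 = 2224.51 deg C


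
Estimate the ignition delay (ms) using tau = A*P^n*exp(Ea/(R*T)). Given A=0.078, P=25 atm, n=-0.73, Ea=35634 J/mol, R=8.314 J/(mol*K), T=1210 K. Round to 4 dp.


tau = A * P^n * exp(Ea/(R*T))
P^n = 25^(-0.73) = 0.09539021
Ea/(R*T) = 35634/(8.314*1210) = 3.542168
exp(Ea/(R*T)) = 34.541733
tau = 0.078 * 0.09539021 * 34.541733 = 0.2570 ms


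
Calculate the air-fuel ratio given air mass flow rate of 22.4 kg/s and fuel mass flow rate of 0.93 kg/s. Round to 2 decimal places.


AFR = m_air / m_fuel
AFR = 22.4 / 0.93 = 24.09


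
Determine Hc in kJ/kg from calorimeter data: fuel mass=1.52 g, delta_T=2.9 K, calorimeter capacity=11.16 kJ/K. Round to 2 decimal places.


Hc = C_cal * delta_T / m_fuel
Q_released = 11.16 * 2.9 = 32.3640 kJ
m_fuel = 1.52 g = 1.52/1000 kg = 0.001520 kg
Hc = 32.3640 / 0.001520 = 21292.11 kJ/kg


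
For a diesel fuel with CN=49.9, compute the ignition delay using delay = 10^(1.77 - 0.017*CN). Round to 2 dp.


delay = 10^(1.77 - 0.017*CN)
Exponent = 1.77 - 0.017*49.9 = 0.9217
delay = 10^0.9217 = 8.35 ms


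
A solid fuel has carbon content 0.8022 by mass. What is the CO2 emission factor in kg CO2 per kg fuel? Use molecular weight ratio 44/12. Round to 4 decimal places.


EF = C_frac * (M_CO2 / M_C)
EF = 0.8022 * (44/12)
EF = 0.8022 * 3.666667 = 2.9414 kg_CO2/kg_fuel


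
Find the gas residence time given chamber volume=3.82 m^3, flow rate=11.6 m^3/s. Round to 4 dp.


tau = V / Q_flow
tau = 3.82 / 11.6 = 0.3293 s


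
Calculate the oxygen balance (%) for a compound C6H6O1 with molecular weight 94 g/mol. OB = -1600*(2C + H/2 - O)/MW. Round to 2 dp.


OB = -1600 * (2C + H/2 - O) / MW
Inner = 2*6 + 6/2 - 1 = 14.00
OB = -1600 * 14.00 / 94 = -238.30%


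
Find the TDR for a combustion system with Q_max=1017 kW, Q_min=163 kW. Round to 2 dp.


TDR = Q_max / Q_min
TDR = 1017 / 163 = 6.24


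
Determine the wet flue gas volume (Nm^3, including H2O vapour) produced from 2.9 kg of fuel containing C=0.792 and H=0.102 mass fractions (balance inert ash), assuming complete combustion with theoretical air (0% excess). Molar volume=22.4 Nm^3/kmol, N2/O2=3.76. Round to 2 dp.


Per kg fuel: CO2 = (C/12 kmol)*22.4 = (0.792/12)*22.4 = 1.47840 Nm^3
Per kg fuel: H2O = (H/2 kmol)*22.4 = (0.102/2)*22.4 = 1.14240 Nm^3
O2 needed per kg fuel = C/12 + H/4 = 0.792/12 + 0.102/4 = 0.09150000 kmol
Per kg fuel: N2 = O2*3.76*22.4 = 0.09150000*3.76*22.4 = 7.70650 Nm^3
Total per kg = 1.47840 + 1.14240 + 7.70650 = 10.32730 Nm^3
Total = 10.32730 * 2.9 = 29.95 Nm^3


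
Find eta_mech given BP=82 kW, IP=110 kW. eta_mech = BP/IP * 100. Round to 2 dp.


eta_mech = (BP / IP) * 100
Ratio = 82 / 110 = 0.7455
eta_mech = 0.7455 * 100 = 74.55%


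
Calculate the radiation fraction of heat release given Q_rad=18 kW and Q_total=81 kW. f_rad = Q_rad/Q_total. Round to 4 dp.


f_rad = Q_rad / Q_total
f_rad = 18 / 81 = 0.2222


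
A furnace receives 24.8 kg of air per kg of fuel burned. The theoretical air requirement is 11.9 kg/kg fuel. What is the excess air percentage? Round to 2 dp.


Excess air = actual - stoichiometric = 24.8 - 11.9 = 12.90 kg/kg fuel
Excess air % = (excess / stoich) * 100 = (12.90 / 11.9) * 100 = 108.40%


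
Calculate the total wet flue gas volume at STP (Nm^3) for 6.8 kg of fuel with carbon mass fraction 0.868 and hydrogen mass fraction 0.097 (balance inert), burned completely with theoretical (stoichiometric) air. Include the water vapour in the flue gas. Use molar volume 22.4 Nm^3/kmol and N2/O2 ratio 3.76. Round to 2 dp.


Per kg fuel: CO2 = (C/12 kmol)*22.4 = (0.868/12)*22.4 = 1.62027 Nm^3
Per kg fuel: H2O = (H/2 kmol)*22.4 = (0.097/2)*22.4 = 1.08640 Nm^3
O2 needed per kg fuel = C/12 + H/4 = 0.868/12 + 0.097/4 = 0.09658333 kmol
Per kg fuel: N2 = O2*3.76*22.4 = 0.09658333*3.76*22.4 = 8.13463 Nm^3
Total per kg = 1.62027 + 1.08640 + 8.13463 = 10.84130 Nm^3
Total = 10.84130 * 6.8 = 73.72 Nm^3


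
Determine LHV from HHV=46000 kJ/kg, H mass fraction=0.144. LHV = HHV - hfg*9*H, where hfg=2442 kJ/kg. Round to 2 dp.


LHV = HHV - hfg * 9 * H
Water correction = 2442 * 9 * 0.144 = 3164.832 kJ/kg
LHV = 46000 - 3164.832 = 42835.17 kJ/kg


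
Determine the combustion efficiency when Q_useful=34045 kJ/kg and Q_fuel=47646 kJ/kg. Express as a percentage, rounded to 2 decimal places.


Efficiency = (Q_useful / Q_fuel) * 100
Efficiency = (34045 / 47646) * 100
Efficiency = 0.7145 * 100 = 71.45%


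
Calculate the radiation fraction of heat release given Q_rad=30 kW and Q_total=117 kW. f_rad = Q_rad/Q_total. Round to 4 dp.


f_rad = Q_rad / Q_total
f_rad = 30 / 117 = 0.2564


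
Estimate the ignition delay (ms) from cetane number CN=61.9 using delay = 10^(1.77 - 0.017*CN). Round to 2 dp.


delay = 10^(1.77 - 0.017*CN)
Exponent = 1.77 - 0.017*61.9 = 0.7177
delay = 10^0.7177 = 5.22 ms


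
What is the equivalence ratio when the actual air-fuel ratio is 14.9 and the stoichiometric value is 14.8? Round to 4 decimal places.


phi = AFR_stoich / AFR_actual
phi = 14.8 / 14.9 = 0.9933


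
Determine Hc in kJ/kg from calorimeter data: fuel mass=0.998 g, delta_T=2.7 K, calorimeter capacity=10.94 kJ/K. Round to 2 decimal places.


Hc = C_cal * delta_T / m_fuel
Q_released = 10.94 * 2.7 = 29.5380 kJ
m_fuel = 0.998 g = 0.998/1000 kg = 0.000998 kg
Hc = 29.5380 / 0.000998 = 29597.19 kJ/kg


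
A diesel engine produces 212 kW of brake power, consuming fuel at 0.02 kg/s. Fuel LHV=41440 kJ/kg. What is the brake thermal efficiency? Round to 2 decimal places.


eta_BTE = (BP / (mf * LHV)) * 100
Denominator = 0.02 * 41440 = 828.8000 kW
eta_BTE = (212 / 828.8000) * 100 = 25.58%


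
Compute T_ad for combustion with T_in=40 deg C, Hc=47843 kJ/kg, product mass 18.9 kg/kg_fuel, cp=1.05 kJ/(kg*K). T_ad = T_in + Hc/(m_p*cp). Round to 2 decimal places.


T_ad = T_in + Hc / (m_p * cp)
Denominator = 18.9 * 1.05 = 19.8450
Temperature rise = 47843 / 19.8450 = 2410.83 K
T_ad = 40 + 2410.83 = 2450.83 deg C


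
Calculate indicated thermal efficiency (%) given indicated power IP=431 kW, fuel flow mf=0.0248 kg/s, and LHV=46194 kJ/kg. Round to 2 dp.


eta_ith = (IP / (mf * LHV)) * 100
Denominator = 0.0248 * 46194 = 1145.6112 kW
eta_ith = (431 / 1145.6112) * 100 = 37.62%


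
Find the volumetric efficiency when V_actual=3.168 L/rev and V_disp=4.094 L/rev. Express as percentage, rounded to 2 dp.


eta_v = (V_actual / V_disp) * 100
Ratio = 3.168 / 4.094 = 0.7738
eta_v = 0.7738 * 100 = 77.38%


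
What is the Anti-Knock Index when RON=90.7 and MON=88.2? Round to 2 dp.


AKI = (RON + MON) / 2
AKI = (90.7 + 88.2) / 2
AKI = 178.9 / 2 = 89.45


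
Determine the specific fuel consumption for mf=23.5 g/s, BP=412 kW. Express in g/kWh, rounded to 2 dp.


SFC = (mf / BP) * 3600
Rate = 23.5 / 412 = 0.057039 g/(s*kW)
SFC = 0.057039 * 3600 = 205.34 g/kWh


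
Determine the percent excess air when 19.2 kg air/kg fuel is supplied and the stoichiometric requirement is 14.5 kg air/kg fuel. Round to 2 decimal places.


Excess air = actual - stoichiometric = 19.2 - 14.5 = 4.70 kg/kg fuel
Excess air % = (excess / stoich) * 100 = (4.70 / 14.5) * 100 = 32.41%


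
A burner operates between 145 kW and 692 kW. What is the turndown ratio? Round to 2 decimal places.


TDR = Q_max / Q_min
TDR = 692 / 145 = 4.77


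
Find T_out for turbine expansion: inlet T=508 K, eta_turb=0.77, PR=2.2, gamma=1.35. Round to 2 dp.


T_out = T_in * (1 - eta * (1 - PR^(-(gamma-1)/gamma)))
Exponent = -(1.35-1)/1.35 = -0.25925926
PR^exp = 2.2^(-0.25925926) = 0.81512413
Factor = 1 - 0.77*(1 - 0.81512413) = 0.85764558
T_out = 508 * 0.85764558 = 435.68 K


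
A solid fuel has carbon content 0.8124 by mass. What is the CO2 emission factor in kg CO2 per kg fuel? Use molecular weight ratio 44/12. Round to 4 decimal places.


EF = C_frac * (M_CO2 / M_C)
EF = 0.8124 * (44/12)
EF = 0.8124 * 3.666667 = 2.9788 kg_CO2/kg_fuel


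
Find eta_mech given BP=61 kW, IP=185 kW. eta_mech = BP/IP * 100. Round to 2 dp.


eta_mech = (BP / IP) * 100
Ratio = 61 / 185 = 0.3297
eta_mech = 0.3297 * 100 = 32.97%


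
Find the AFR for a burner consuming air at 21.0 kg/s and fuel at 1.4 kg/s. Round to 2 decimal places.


AFR = m_air / m_fuel
AFR = 21.0 / 1.4 = 15.00


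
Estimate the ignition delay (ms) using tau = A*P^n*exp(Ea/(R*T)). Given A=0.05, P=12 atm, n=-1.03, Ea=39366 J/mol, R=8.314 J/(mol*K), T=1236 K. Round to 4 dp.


tau = A * P^n * exp(Ea/(R*T))
P^n = 12^(-1.03) = 0.07734697
Ea/(R*T) = 39366/(8.314*1236) = 3.830829
exp(Ea/(R*T)) = 46.100752
tau = 0.05 * 0.07734697 * 46.100752 = 0.1783 ms


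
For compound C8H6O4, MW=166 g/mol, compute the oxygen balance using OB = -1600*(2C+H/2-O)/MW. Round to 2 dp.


OB = -1600 * (2C + H/2 - O) / MW
Inner = 2*8 + 6/2 - 4 = 15.00
OB = -1600 * 15.00 / 166 = -144.58%


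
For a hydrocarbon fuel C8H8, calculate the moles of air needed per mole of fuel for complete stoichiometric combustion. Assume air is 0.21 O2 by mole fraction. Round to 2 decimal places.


Balanced combustion: C8H8 + 10 O2 -> 8 CO2 + 4 H2O
O2 needed = C + H/4 = 8 + 8/4 = 10.00 moles
Air moles = O2 / 0.21 = 10.00 / 0.21 = 47.62 moles air


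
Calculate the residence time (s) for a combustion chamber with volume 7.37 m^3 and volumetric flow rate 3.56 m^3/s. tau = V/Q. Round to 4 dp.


tau = V / Q_flow
tau = 7.37 / 3.56 = 2.0702 s


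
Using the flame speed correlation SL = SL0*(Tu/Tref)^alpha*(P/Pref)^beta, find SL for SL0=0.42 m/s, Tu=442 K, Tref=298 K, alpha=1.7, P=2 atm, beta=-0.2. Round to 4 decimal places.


SL = SL0 * (Tu/Tref)^alpha * (P/Pref)^beta
T ratio = 442/298 = 1.48322148
(T ratio)^alpha = 1.48322148^1.7 = 1.954565
(P/Pref)^beta = 2^(-0.2) = 0.870551
SL = 0.42 * 1.954565 * 0.870551 = 0.7147 m/s


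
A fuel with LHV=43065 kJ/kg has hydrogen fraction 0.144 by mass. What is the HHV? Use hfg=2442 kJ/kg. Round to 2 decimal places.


HHV = LHV + hfg * 9 * H
Water addition = 2442 * 9 * 0.144 = 3164.832 kJ/kg
HHV = 43065 + 3164.832 = 46229.83 kJ/kg


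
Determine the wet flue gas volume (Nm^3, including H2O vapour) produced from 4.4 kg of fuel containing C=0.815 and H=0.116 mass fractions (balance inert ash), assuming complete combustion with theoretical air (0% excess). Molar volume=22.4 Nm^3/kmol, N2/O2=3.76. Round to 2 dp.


Per kg fuel: CO2 = (C/12 kmol)*22.4 = (0.815/12)*22.4 = 1.52133 Nm^3
Per kg fuel: H2O = (H/2 kmol)*22.4 = (0.116/2)*22.4 = 1.29920 Nm^3
O2 needed per kg fuel = C/12 + H/4 = 0.815/12 + 0.116/4 = 0.09691667 kmol
Per kg fuel: N2 = O2*3.76*22.4 = 0.09691667*3.76*22.4 = 8.16271 Nm^3
Total per kg = 1.52133 + 1.29920 + 8.16271 = 10.98324 Nm^3
Total = 10.98324 * 4.4 = 48.33 Nm^3


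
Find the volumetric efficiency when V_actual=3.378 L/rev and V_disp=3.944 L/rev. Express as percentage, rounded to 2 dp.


eta_v = (V_actual / V_disp) * 100
Ratio = 3.378 / 3.944 = 0.8565
eta_v = 0.8565 * 100 = 85.65%


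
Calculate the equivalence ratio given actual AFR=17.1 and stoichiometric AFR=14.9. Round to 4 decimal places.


phi = AFR_stoich / AFR_actual
phi = 14.9 / 17.1 = 0.8713


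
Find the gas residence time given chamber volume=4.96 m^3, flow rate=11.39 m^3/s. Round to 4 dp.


tau = V / Q_flow
tau = 4.96 / 11.39 = 0.4355 s


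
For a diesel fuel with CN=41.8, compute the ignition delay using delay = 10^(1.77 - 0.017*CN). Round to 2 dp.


delay = 10^(1.77 - 0.017*CN)
Exponent = 1.77 - 0.017*41.8 = 1.0594
delay = 10^1.0594 = 11.47 ms


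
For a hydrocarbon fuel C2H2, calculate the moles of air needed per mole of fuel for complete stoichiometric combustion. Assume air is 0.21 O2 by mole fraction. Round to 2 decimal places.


Balanced combustion: C2H2 + 2.5 O2 -> 2 CO2 + 1 H2O
O2 needed = C + H/4 = 2 + 2/4 = 2.50 moles
Air moles = O2 / 0.21 = 2.50 / 0.21 = 11.90 moles air


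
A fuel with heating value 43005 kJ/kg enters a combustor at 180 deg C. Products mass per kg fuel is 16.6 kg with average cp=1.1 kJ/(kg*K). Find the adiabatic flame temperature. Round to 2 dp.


T_ad = T_in + Hc / (m_p * cp)
Denominator = 16.6 * 1.1 = 18.2600
Temperature rise = 43005 / 18.2600 = 2355.15 K
T_ad = 180 + 2355.15 = 2535.15 deg C


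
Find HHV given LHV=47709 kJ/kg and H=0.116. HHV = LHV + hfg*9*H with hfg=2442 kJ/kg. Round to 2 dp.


HHV = LHV + hfg * 9 * H
Water addition = 2442 * 9 * 0.116 = 2549.448 kJ/kg
HHV = 47709 + 2549.448 = 50258.45 kJ/kg


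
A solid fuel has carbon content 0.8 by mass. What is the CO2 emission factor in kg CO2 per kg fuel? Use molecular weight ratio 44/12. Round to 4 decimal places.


EF = C_frac * (M_CO2 / M_C)
EF = 0.8 * (44/12)
EF = 0.8 * 3.666667 = 2.9333 kg_CO2/kg_fuel


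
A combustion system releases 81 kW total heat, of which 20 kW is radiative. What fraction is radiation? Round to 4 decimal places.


f_rad = Q_rad / Q_total
f_rad = 20 / 81 = 0.2469


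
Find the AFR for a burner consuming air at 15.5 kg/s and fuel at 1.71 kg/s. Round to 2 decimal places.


AFR = m_air / m_fuel
AFR = 15.5 / 1.71 = 9.06


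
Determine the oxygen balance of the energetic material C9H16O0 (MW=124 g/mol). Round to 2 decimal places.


OB = -1600 * (2C + H/2 - O) / MW
Inner = 2*9 + 16/2 - 0 = 26.00
OB = -1600 * 26.00 / 124 = -335.48%


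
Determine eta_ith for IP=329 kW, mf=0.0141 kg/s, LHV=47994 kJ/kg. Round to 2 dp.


eta_ith = (IP / (mf * LHV)) * 100
Denominator = 0.0141 * 47994 = 676.7154 kW
eta_ith = (329 / 676.7154) * 100 = 48.62%


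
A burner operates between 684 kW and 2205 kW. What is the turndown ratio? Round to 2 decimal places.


TDR = Q_max / Q_min
TDR = 2205 / 684 = 3.22


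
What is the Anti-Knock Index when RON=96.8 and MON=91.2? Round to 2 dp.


AKI = (RON + MON) / 2
AKI = (96.8 + 91.2) / 2
AKI = 188.0 / 2 = 94.00


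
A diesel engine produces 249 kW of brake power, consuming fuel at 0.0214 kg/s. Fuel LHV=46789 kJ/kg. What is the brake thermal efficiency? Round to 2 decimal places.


eta_BTE = (BP / (mf * LHV)) * 100
Denominator = 0.0214 * 46789 = 1001.2846 kW
eta_BTE = (249 / 1001.2846) * 100 = 24.87%


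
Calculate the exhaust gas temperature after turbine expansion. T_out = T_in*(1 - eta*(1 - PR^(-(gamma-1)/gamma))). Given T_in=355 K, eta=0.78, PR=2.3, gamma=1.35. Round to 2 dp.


T_out = T_in * (1 - eta * (1 - PR^(-(gamma-1)/gamma)))
Exponent = -(1.35-1)/1.35 = -0.25925926
PR^exp = 2.3^(-0.25925926) = 0.80578413
Factor = 1 - 0.78*(1 - 0.80578413) = 0.84851162
T_out = 355 * 0.84851162 = 301.22 K


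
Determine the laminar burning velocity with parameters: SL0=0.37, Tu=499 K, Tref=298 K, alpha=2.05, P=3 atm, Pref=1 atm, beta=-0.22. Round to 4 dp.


SL = SL0 * (Tu/Tref)^alpha * (P/Pref)^beta
T ratio = 499/298 = 1.67449664
(T ratio)^alpha = 1.67449664^2.05 = 2.877152
(P/Pref)^beta = 3^(-0.22) = 0.785296
SL = 0.37 * 2.877152 * 0.785296 = 0.8360 m/s


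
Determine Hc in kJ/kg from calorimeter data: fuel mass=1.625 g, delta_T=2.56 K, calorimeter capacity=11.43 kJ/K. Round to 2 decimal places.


Hc = C_cal * delta_T / m_fuel
Q_released = 11.43 * 2.56 = 29.2608 kJ
m_fuel = 1.625 g = 1.625/1000 kg = 0.001625 kg
Hc = 29.2608 / 0.001625 = 18006.65 kJ/kg


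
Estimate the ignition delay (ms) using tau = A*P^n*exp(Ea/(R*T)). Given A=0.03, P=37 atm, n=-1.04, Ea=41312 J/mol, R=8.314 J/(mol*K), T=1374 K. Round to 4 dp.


tau = A * P^n * exp(Ea/(R*T))
P^n = 37^(-1.04) = 0.02339215
Ea/(R*T) = 41312/(8.314*1374) = 3.616425
exp(Ea/(R*T)) = 37.204326
tau = 0.03 * 0.02339215 * 37.204326 = 0.0261 ms


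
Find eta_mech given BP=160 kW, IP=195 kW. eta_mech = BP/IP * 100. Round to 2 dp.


eta_mech = (BP / IP) * 100
Ratio = 160 / 195 = 0.8205
eta_mech = 0.8205 * 100 = 82.05%


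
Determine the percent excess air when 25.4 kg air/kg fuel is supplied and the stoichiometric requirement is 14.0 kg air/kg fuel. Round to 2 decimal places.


Excess air = actual - stoichiometric = 25.4 - 14.0 = 11.40 kg/kg fuel
Excess air % = (excess / stoich) * 100 = (11.40 / 14.0) * 100 = 81.43%


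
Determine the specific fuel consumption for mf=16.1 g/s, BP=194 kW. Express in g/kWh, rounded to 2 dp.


SFC = (mf / BP) * 3600
Rate = 16.1 / 194 = 0.082990 g/(s*kW)
SFC = 0.082990 * 3600 = 298.76 g/kWh


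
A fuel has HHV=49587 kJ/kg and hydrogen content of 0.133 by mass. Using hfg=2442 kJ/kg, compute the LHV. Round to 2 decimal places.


LHV = HHV - hfg * 9 * H
Water correction = 2442 * 9 * 0.133 = 2923.074 kJ/kg
LHV = 49587 - 2923.074 = 46663.93 kJ/kg


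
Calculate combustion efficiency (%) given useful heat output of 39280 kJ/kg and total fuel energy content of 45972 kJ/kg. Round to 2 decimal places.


Efficiency = (Q_useful / Q_fuel) * 100
Efficiency = (39280 / 45972) * 100
Efficiency = 0.8544 * 100 = 85.44%


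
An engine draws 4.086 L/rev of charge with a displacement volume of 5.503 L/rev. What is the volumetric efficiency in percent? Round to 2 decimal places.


eta_v = (V_actual / V_disp) * 100
Ratio = 4.086 / 5.503 = 0.7425
eta_v = 0.7425 * 100 = 74.25%


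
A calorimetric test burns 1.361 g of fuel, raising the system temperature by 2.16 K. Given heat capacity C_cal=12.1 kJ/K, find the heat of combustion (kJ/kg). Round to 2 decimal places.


Hc = C_cal * delta_T / m_fuel
Q_released = 12.1 * 2.16 = 26.1360 kJ
m_fuel = 1.361 g = 1.361/1000 kg = 0.001361 kg
Hc = 26.1360 / 0.001361 = 19203.53 kJ/kg


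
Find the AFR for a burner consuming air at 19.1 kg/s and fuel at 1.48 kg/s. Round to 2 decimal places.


AFR = m_air / m_fuel
AFR = 19.1 / 1.48 = 12.91


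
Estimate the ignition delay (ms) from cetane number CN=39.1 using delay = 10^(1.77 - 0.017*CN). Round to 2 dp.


delay = 10^(1.77 - 0.017*CN)
Exponent = 1.77 - 0.017*39.1 = 1.1053
delay = 10^1.1053 = 12.74 ms


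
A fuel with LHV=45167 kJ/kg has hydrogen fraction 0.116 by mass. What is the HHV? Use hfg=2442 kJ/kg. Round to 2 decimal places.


HHV = LHV + hfg * 9 * H
Water addition = 2442 * 9 * 0.116 = 2549.448 kJ/kg
HHV = 45167 + 2549.448 = 47716.45 kJ/kg


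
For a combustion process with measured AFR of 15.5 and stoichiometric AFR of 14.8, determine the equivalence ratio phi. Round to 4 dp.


phi = AFR_stoich / AFR_actual
phi = 14.8 / 15.5 = 0.9548


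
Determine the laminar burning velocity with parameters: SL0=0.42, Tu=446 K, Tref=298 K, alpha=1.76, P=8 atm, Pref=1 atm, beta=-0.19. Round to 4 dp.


SL = SL0 * (Tu/Tref)^alpha * (P/Pref)^beta
T ratio = 446/298 = 1.49664430
(T ratio)^alpha = 1.49664430^1.76 = 2.033334
(P/Pref)^beta = 8^(-0.19) = 0.673617
SL = 0.42 * 2.033334 * 0.673617 = 0.5753 m/s


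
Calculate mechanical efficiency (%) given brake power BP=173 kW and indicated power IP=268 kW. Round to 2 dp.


eta_mech = (BP / IP) * 100
Ratio = 173 / 268 = 0.6455
eta_mech = 0.6455 * 100 = 64.55%


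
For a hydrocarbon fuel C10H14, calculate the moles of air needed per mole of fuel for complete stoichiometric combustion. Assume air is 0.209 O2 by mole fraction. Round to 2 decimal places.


Balanced combustion: C10H14 + 13.5 O2 -> 10 CO2 + 7 H2O
O2 needed = C + H/4 = 10 + 14/4 = 13.50 moles
Air moles = O2 / 0.209 = 13.50 / 0.209 = 64.59 moles air


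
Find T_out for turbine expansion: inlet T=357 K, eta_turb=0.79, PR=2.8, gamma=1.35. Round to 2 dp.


T_out = T_in * (1 - eta * (1 - PR^(-(gamma-1)/gamma)))
Exponent = -(1.35-1)/1.35 = -0.25925926
PR^exp = 2.8^(-0.25925926) = 0.76572026
Factor = 1 - 0.79*(1 - 0.76572026) = 0.81491901
T_out = 357 * 0.81491901 = 290.93 K


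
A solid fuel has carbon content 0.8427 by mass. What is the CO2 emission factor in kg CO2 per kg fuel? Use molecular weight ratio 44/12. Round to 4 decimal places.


EF = C_frac * (M_CO2 / M_C)
EF = 0.8427 * (44/12)
EF = 0.8427 * 3.666667 = 3.0899 kg_CO2/kg_fuel


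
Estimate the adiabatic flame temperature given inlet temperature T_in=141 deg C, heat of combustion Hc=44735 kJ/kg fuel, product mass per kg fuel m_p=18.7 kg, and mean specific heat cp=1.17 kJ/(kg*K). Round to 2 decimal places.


T_ad = T_in + Hc / (m_p * cp)
Denominator = 18.7 * 1.17 = 21.8790
Temperature rise = 44735 / 21.8790 = 2044.65 K
T_ad = 141 + 2044.65 = 2185.65 deg C


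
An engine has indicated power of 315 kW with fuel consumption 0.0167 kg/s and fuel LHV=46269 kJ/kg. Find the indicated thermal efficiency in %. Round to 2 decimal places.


eta_ith = (IP / (mf * LHV)) * 100
Denominator = 0.0167 * 46269 = 772.6923 kW
eta_ith = (315 / 772.6923) * 100 = 40.77%


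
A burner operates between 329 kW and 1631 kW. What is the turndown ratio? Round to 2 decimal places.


TDR = Q_max / Q_min
TDR = 1631 / 329 = 4.96


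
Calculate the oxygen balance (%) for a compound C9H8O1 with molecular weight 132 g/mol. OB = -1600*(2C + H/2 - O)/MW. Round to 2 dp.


OB = -1600 * (2C + H/2 - O) / MW
Inner = 2*9 + 8/2 - 1 = 21.00
OB = -1600 * 21.00 / 132 = -254.55%


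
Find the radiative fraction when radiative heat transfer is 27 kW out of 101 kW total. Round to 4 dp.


f_rad = Q_rad / Q_total
f_rad = 27 / 101 = 0.2673


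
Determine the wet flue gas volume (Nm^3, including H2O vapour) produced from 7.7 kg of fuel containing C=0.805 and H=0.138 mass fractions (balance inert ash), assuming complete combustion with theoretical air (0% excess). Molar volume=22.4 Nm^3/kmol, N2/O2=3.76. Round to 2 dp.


Per kg fuel: CO2 = (C/12 kmol)*22.4 = (0.805/12)*22.4 = 1.50267 Nm^3
Per kg fuel: H2O = (H/2 kmol)*22.4 = (0.138/2)*22.4 = 1.54560 Nm^3
O2 needed per kg fuel = C/12 + H/4 = 0.805/12 + 0.138/4 = 0.10158333 kmol
Per kg fuel: N2 = O2*3.76*22.4 = 0.10158333*3.76*22.4 = 8.55575 Nm^3
Total per kg = 1.50267 + 1.54560 + 8.55575 = 11.60402 Nm^3
Total = 11.60402 * 7.7 = 89.35 Nm^3


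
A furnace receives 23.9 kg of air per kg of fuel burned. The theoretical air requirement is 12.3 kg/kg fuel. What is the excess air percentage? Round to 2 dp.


Excess air = actual - stoichiometric = 23.9 - 12.3 = 11.60 kg/kg fuel
Excess air % = (excess / stoich) * 100 = (11.60 / 12.3) * 100 = 94.31%


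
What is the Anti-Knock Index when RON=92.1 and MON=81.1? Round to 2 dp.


AKI = (RON + MON) / 2
AKI = (92.1 + 81.1) / 2
AKI = 173.2 / 2 = 86.60


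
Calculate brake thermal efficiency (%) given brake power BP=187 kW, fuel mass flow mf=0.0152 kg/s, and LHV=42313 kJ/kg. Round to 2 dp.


eta_BTE = (BP / (mf * LHV)) * 100
Denominator = 0.0152 * 42313 = 643.1576 kW
eta_BTE = (187 / 643.1576) * 100 = 29.08%
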